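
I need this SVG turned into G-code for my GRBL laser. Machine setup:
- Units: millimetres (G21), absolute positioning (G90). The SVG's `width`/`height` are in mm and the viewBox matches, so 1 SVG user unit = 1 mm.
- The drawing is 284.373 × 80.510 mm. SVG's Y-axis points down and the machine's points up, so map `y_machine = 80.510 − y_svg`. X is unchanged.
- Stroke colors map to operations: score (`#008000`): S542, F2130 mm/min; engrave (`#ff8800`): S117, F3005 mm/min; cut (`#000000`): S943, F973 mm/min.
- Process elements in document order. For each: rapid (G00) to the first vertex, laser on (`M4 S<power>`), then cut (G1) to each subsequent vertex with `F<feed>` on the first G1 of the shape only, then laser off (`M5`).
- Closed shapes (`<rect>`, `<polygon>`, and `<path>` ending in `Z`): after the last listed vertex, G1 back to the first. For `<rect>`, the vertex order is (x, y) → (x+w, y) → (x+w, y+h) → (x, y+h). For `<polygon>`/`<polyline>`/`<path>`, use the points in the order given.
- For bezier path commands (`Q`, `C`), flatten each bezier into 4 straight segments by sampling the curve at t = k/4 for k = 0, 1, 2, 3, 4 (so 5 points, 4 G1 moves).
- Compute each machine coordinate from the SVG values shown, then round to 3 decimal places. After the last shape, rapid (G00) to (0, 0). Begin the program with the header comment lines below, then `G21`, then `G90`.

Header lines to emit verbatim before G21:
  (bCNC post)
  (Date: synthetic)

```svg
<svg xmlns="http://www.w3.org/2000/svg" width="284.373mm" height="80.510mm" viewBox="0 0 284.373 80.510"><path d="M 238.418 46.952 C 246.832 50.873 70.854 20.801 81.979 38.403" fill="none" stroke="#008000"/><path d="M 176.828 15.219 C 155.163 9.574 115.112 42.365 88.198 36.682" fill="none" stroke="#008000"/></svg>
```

Since the viewBox matches the mm dimensions, user units are millimetres directly. The only transform is the Y-flip y_m = 80.510 − y_svg.

Shape 1 is a cubic bezier drawn with `<path>`. Its stroke #008000 means score at S542, F2130. After flipping Y the toolpath is (238.418,33.558) → (215.960,35.715) → (159.182,42.963) → (102.912,47.646) → (81.979,42.107).

Shape 2 is a cubic bezier drawn with `<path>`. Its stroke #008000 means score at S542, F2130. After flipping Y the toolpath is (176.828,65.291) → (157.624,63.520) → (134.481,54.545) → (110.354,45.578) → (88.198,43.828).

(bCNC post)
(Date: synthetic)
G21
G90
G00 X238.418 Y33.558
M4 S542
G1 X215.960 Y35.715 F2130
G1 X159.182 Y42.963
G1 X102.912 Y47.646
G1 X81.979 Y42.107
M5
G00 X176.828 Y65.291
M4 S542
G1 X157.624 Y63.520 F2130
G1 X134.481 Y54.545
G1 X110.354 Y45.578
G1 X88.198 Y43.828
M5
G00 X0.000 Y0.000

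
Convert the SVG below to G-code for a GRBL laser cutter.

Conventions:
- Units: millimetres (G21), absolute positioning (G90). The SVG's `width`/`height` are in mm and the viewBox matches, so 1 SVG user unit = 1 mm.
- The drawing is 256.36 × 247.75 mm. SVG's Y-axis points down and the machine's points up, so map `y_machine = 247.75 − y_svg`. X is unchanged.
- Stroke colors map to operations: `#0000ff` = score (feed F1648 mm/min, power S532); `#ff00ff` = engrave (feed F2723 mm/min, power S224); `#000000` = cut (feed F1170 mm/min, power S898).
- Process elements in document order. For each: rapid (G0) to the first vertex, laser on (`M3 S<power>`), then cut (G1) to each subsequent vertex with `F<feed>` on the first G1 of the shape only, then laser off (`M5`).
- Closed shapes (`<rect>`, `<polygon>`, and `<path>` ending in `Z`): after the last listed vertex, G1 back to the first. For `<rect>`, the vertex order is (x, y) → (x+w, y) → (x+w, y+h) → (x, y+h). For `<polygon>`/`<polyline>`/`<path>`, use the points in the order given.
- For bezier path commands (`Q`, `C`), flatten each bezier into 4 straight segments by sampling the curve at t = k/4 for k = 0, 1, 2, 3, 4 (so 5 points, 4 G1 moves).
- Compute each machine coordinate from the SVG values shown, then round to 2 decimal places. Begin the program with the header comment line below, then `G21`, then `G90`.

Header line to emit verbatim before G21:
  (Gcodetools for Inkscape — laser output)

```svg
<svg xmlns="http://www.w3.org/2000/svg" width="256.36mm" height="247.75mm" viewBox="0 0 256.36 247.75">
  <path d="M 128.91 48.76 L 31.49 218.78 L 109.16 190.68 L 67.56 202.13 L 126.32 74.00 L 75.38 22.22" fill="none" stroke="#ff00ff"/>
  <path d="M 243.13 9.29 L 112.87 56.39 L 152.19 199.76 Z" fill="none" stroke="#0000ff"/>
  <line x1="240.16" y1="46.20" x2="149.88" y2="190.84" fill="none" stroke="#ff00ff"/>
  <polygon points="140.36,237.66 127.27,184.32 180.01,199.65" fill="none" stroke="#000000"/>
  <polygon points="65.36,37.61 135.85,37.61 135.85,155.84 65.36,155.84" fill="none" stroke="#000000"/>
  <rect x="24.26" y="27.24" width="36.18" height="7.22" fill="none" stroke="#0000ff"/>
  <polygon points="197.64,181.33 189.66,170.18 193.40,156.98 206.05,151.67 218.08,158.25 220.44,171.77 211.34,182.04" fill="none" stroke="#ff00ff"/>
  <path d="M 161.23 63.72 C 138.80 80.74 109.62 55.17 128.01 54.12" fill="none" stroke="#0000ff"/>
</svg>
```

(Gcodetools for Inkscape — laser output)
G21
G90
G0 X128.91 Y198.99
M3 S224
G1 X31.49 Y28.97 F2723
G1 X109.16 Y57.07
G1 X67.56 Y45.62
G1 X126.32 Y173.75
G1 X75.38 Y225.53
M5
G0 X243.13 Y238.46
M3 S532
G1 X112.87 Y191.36 F1648
G1 X152.19 Y47.99
G1 X243.13 Y238.46
M5
G0 X240.16 Y201.55
M3 S224
G1 X149.88 Y56.91 F2723
M5
G0 X140.36 Y10.09
M3 S898
G1 X127.27 Y63.43 F1170
G1 X180.01 Y48.10
G1 X140.36 Y10.09
M5
G0 X65.36 Y210.14
M3 S898
G1 X135.85 Y210.14 F1170
G1 X135.85 Y91.91
G1 X65.36 Y91.91
G1 X65.36 Y210.14
M5
G0 X24.26 Y220.51
M3 S532
G1 X60.44 Y220.51 F1648
G1 X60.44 Y213.29
G1 X24.26 Y213.29
G1 X24.26 Y220.51
M5
G0 X197.64 Y66.42
M3 S224
G1 X189.66 Y77.57 F2723
G1 X193.40 Y90.77
G1 X206.05 Y96.08
G1 X218.08 Y89.50
G1 X220.44 Y75.98
G1 X211.34 Y65.71
G1 X197.64 Y66.42
M5
G0 X161.23 Y184.03
M3 S532
G1 X143.99 Y178.20 F1648
G1 X129.31 Y182.05
G1 X122.29 Y189.29
G1 X128.01 Y193.63
M5

viewBox `0 0 256.36 247.75` with mm width/height → 1 unit = 1 mm. Flip: y_m = 247.75 − y_svg.

**Shape 1** — `<path>` open polyline, stroke `#ff00ff` → engrave (S224, F2723). Machine vertices: (128.91,198.99) → (31.49,28.97) → (109.16,57.07) → (67.56,45.62) → (126.32,173.75) → (75.38,225.53). Open path.

**Shape 2** — `<path>` closed polygon, stroke `#0000ff` → score (S532, F1648). Machine vertices: (243.13,238.46) → (112.87,191.36) → (152.19,47.99) → (243.13,238.46). Closed: final G1 returns to the first vertex.

**Shape 3** — `<line>` line segment, stroke `#ff00ff` → engrave (S224, F2723). Machine vertices: (240.16,201.55) → (149.88,56.91). Open path.

**Shape 4** — `<polygon>` regular polygon, stroke `#000000` → cut (S898, F1170). Machine vertices: (140.36,10.09) → (127.27,63.43) → (180.01,48.10) → (140.36,10.09). Closed: final G1 returns to the first vertex.

**Shape 5** — `<polygon>` rectangle, stroke `#000000` → cut (S898, F1170). Machine vertices: (65.36,210.14) → (135.85,210.14) → (135.85,91.91) → (65.36,91.91) → (65.36,210.14). Closed: final G1 returns to the first vertex.

**Shape 6** — `<rect>` rectangle, stroke `#0000ff` → score (S532, F1648). Machine vertices: (24.26,220.51) → (60.44,220.51) → (60.44,213.29) → (24.26,213.29) → (24.26,220.51). Closed: final G1 returns to the first vertex.

**Shape 7** — `<polygon>` regular polygon, stroke `#ff00ff` → engrave (S224, F2723). Machine vertices: (197.64,66.42) → (189.66,77.57) → (193.40,90.77) → (206.05,96.08) → (218.08,89.50) → (220.44,75.98) → (211.34,65.71) → (197.64,66.42). Closed: final G1 returns to the first vertex.

**Shape 8** — `<path>` cubic bezier, stroke `#0000ff` → score (S532, F1648). Control points (SVG): P0=(161.23,63.72), P1=(138.80,80.74), P2=(109.62,55.17), P3=(128.01,54.12); sampled at t=k/4. Machine vertices: (161.23,184.03) → (143.99,178.20) → (129.31,182.05) → (122.29,189.29) → (128.01,193.63). Open path.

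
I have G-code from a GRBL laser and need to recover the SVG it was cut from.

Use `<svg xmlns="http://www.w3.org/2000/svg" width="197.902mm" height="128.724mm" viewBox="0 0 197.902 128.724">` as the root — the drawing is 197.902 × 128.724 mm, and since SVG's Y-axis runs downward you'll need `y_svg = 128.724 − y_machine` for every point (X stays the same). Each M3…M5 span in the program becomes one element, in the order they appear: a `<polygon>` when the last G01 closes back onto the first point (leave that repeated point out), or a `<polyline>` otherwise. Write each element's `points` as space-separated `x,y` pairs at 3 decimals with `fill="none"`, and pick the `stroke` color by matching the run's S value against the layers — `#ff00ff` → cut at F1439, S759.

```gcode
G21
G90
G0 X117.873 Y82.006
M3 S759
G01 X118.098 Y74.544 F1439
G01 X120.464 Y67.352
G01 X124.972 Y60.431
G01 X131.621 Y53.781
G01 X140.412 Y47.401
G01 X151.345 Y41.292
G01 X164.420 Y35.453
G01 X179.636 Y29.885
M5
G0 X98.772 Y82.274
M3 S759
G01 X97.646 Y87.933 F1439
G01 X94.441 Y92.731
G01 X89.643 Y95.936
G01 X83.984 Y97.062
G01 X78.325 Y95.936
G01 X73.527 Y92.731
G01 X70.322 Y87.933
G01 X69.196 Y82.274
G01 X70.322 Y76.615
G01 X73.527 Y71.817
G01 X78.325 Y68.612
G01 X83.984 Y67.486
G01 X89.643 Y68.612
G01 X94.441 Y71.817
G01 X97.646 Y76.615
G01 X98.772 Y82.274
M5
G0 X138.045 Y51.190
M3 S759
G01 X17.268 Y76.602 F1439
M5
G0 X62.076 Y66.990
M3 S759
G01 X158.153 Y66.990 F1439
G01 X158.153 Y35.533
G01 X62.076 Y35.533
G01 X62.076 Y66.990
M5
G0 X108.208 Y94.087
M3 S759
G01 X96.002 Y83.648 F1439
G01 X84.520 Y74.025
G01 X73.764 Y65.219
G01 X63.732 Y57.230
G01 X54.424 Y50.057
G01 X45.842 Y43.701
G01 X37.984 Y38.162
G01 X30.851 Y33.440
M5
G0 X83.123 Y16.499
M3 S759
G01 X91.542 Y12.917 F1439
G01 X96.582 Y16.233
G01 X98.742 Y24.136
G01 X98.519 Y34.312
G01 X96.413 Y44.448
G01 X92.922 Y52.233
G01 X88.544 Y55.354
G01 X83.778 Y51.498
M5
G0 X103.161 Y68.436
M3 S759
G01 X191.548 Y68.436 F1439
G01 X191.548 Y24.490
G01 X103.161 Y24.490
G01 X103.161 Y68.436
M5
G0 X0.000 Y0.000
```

Machine Y-up, SVG Y-down with viewBox height 128.724, so y_svg = 128.724 − y_machine; X carries over. Every run uses S759, so all elements get stroke `#ff00ff` (cut).

Run 1: The run is open, so emit a `<polyline>` with points (Y-flipped): 117.873,46.718 118.098,54.180 120.464,61.372 124.972,68.293 131.621,74.943 140.412,81.323 151.345,87.432 164.420,93.271 179.636,98.839.

Run 2: The run returns to its start, so emit a `<polygon>` with points (Y-flipped): 98.772,46.450 97.646,40.791 94.441,35.993 89.643,32.788 83.984,31.662 78.325,32.788 73.527,35.993 70.322,40.791 69.196,46.450 70.322,52.109 73.527,56.907 78.325,60.112 83.984,61.238 89.643,60.112 94.441,56.907 97.646,52.109.

Run 3: The run is open, so emit a `<polyline>` with points (Y-flipped): 138.045,77.534 17.268,52.122.

Run 4: The run returns to its start, so emit a `<polygon>` with points (Y-flipped): 62.076,61.734 158.153,61.734 158.153,93.191 62.076,93.191.

Run 5: The run is open, so emit a `<polyline>` with points (Y-flipped): 108.208,34.637 96.002,45.076 84.520,54.699 73.764,63.505 63.732,71.494 54.424,78.667 45.842,85.023 37.984,90.562 30.851,95.284.

Run 6: The run is open, so emit a `<polyline>` with points (Y-flipped): 83.123,112.225 91.542,115.807 96.582,112.491 98.742,104.588 98.519,94.412 96.413,84.276 92.922,76.491 88.544,73.370 83.778,77.226.

Run 7: The run returns to its start, so emit a `<polygon>` with points (Y-flipped): 103.161,60.288 191.548,60.288 191.548,104.234 103.161,104.234.

<svg xmlns="http://www.w3.org/2000/svg" width="197.902mm" height="128.724mm" viewBox="0 0 197.902 128.724">
  <polyline points="117.873,46.718 118.098,54.180 120.464,61.372 124.972,68.293 131.621,74.943 140.412,81.323 151.345,87.432 164.420,93.271 179.636,98.839" fill="none" stroke="#ff00ff"/>
  <polygon points="98.772,46.450 97.646,40.791 94.441,35.993 89.643,32.788 83.984,31.662 78.325,32.788 73.527,35.993 70.322,40.791 69.196,46.450 70.322,52.109 73.527,56.907 78.325,60.112 83.984,61.238 89.643,60.112 94.441,56.907 97.646,52.109" fill="none" stroke="#ff00ff"/>
  <polyline points="138.045,77.534 17.268,52.122" fill="none" stroke="#ff00ff"/>
  <polygon points="62.076,61.734 158.153,61.734 158.153,93.191 62.076,93.191" fill="none" stroke="#ff00ff"/>
  <polyline points="108.208,34.637 96.002,45.076 84.520,54.699 73.764,63.505 63.732,71.494 54.424,78.667 45.842,85.023 37.984,90.562 30.851,95.284" fill="none" stroke="#ff00ff"/>
  <polyline points="83.123,112.225 91.542,115.807 96.582,112.491 98.742,104.588 98.519,94.412 96.413,84.276 92.922,76.491 88.544,73.370 83.778,77.226" fill="none" stroke="#ff00ff"/>
  <polygon points="103.161,60.288 191.548,60.288 191.548,104.234 103.161,104.234" fill="none" stroke="#ff00ff"/>
</svg>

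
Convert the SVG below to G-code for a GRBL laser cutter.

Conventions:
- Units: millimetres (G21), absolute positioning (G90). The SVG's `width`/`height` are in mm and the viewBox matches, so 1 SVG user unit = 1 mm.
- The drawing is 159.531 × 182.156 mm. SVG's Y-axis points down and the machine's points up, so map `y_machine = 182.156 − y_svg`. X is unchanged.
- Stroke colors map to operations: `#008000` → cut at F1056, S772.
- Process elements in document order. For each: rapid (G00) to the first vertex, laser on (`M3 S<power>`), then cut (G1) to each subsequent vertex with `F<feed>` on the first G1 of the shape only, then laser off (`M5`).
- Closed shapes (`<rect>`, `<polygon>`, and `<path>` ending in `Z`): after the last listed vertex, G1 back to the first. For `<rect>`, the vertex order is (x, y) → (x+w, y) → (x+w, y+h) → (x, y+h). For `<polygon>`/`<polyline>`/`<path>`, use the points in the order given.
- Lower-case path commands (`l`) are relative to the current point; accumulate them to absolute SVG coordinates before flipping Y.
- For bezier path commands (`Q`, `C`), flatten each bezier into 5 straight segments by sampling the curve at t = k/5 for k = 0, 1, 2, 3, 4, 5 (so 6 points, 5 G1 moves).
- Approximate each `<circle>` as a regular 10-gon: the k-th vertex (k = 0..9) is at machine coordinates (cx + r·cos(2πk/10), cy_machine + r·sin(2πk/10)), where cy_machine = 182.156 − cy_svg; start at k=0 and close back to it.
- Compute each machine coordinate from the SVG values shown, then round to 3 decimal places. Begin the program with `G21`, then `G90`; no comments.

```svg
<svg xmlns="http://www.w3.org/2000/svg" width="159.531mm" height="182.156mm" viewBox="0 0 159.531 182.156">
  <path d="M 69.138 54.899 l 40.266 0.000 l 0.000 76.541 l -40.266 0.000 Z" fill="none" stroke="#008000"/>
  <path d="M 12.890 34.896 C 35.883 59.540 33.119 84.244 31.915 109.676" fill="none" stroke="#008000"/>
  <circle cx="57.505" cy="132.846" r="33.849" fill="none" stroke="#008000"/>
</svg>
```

viewBox `0 0 159.531 182.156` with mm width/height → 1 unit = 1 mm. Flip: y_m = 182.156 − y_svg.

**Shape 1** — `<path>` rectangle, stroke `#008000` → cut (S772, F1056). Machine vertices: (69.138,127.257) → (109.404,127.257) → (109.404,50.716) → (69.138,50.716) → (69.138,127.257). Closed: final G1 returns to the first vertex.

**Shape 2** — `<path>` cubic bezier, stroke `#008000` → cut (S772, F1056). Control points (SVG): P0=(12.890,34.896), P1=(35.883,59.540), P2=(33.119,84.244), P3=(31.915,109.676); sampled at t=k/5. Machine vertices: (12.890,147.260) → (23.813,132.461) → (29.867,117.616) → (32.360,102.692) → (32.606,87.657) → (31.915,72.480). Open path.

**Shape 3** — `<circle>` circle, stroke `#008000` → cut (S772, F1056). Machine vertices: (91.354,49.310) → (84.889,69.206) → (67.965,81.502) → (47.045,81.502) → (30.121,69.206) → (23.656,49.310) → (30.121,29.414) → (47.045,17.118) → (67.965,17.118) → (84.889,29.414) → (91.354,49.310). Closed: final G1 returns to the first vertex.

G21
G90
G00 X69.138 Y127.257
M3 S772
G1 X109.404 Y127.257 F1056
G1 X109.404 Y50.716
G1 X69.138 Y50.716
G1 X69.138 Y127.257
M5
G00 X12.890 Y147.260
M3 S772
G1 X23.813 Y132.461 F1056
G1 X29.867 Y117.616
G1 X32.360 Y102.692
G1 X32.606 Y87.657
G1 X31.915 Y72.480
M5
G00 X91.354 Y49.310
M3 S772
G1 X84.889 Y69.206 F1056
G1 X67.965 Y81.502
G1 X47.045 Y81.502
G1 X30.121 Y69.206
G1 X23.656 Y49.310
G1 X30.121 Y29.414
G1 X47.045 Y17.118
G1 X67.965 Y17.118
G1 X84.889 Y29.414
G1 X91.354 Y49.310
M5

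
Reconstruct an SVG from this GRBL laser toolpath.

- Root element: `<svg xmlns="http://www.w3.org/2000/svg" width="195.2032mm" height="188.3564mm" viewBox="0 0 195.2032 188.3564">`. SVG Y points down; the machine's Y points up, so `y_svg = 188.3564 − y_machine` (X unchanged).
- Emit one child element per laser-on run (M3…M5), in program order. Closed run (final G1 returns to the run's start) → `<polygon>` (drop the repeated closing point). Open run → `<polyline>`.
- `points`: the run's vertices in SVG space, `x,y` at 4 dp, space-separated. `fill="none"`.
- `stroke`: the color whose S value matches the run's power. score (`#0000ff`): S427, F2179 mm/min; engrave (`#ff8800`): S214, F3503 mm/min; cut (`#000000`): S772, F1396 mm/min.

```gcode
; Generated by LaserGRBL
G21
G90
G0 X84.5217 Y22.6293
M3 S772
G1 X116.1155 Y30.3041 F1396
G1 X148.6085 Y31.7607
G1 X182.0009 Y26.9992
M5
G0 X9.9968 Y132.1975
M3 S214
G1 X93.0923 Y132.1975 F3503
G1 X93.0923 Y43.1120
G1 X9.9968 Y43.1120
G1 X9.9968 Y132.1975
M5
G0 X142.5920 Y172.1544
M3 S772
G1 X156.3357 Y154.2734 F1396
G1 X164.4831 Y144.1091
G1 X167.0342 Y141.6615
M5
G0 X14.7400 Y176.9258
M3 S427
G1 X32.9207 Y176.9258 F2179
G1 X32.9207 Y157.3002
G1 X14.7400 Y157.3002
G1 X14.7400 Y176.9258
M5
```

<svg xmlns="http://www.w3.org/2000/svg" width="195.2032mm" height="188.3564mm" viewBox="0 0 195.2032 188.3564">
  <polyline points="84.5217,165.7271 116.1155,158.0523 148.6085,156.5957 182.0009,161.3572" fill="none" stroke="#000000"/>
  <polygon points="9.9968,56.1589 93.0923,56.1589 93.0923,145.2444 9.9968,145.2444" fill="none" stroke="#ff8800"/>
  <polyline points="142.5920,16.2020 156.3357,34.0830 164.4831,44.2473 167.0342,46.6949" fill="none" stroke="#000000"/>
  <polygon points="14.7400,11.4306 32.9207,11.4306 32.9207,31.0562 14.7400,31.0562" fill="none" stroke="#0000ff"/>
</svg>

y_svg = 188.3564 − y_m.

[1] S772→`#000000` (cut); open run; points: 84.5217,165.7271 116.1155,158.0523 148.6085,156.5957 182.0009,161.3572

[2] S214→`#ff8800` (engrave); closed run; points: 9.9968,56.1589 93.0923,56.1589 93.0923,145.2444 9.9968,145.2444

[3] S772→`#000000` (cut); open run; points: 142.5920,16.2020 156.3357,34.0830 164.4831,44.2473 167.0342,46.6949

[4] S427→`#0000ff` (score); closed run; points: 14.7400,11.4306 32.9207,11.4306 32.9207,31.0562 14.7400,31.0562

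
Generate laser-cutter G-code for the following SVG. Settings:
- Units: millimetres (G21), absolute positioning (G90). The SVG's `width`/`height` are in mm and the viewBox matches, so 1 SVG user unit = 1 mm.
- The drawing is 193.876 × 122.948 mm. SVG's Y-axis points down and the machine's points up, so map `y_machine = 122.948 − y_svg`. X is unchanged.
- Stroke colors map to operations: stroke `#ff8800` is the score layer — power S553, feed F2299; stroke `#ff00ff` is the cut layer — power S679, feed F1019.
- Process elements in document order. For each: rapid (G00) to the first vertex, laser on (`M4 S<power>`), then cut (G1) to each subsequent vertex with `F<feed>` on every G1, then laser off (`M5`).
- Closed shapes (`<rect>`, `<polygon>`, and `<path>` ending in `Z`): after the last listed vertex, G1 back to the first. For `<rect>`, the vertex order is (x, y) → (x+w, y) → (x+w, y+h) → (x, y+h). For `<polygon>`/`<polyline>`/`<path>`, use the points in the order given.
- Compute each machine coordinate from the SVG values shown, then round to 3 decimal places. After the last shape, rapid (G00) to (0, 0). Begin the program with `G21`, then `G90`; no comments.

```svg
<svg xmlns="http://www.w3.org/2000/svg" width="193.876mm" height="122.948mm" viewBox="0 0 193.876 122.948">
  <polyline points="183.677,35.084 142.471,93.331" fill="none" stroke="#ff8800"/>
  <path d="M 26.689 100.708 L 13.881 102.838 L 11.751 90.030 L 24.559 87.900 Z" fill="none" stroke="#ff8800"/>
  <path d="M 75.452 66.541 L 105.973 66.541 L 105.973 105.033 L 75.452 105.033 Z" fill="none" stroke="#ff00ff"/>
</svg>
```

G21
G90
G00 X183.677 Y87.864
M4 S553
G1 X142.471 Y29.617 F2299
M5
G00 X26.689 Y22.240
M4 S553
G1 X13.881 Y20.110 F2299
G1 X11.751 Y32.918 F2299
G1 X24.559 Y35.048 F2299
G1 X26.689 Y22.240 F2299
M5
G00 X75.452 Y56.407
M4 S679
G1 X105.973 Y56.407 F1019
G1 X105.973 Y17.915 F1019
G1 X75.452 Y17.915 F1019
G1 X75.452 Y56.407 F1019
M5
G00 X0.000 Y0.000

viewBox `0 0 193.876 122.948` with mm width/height → 1 unit = 1 mm. Flip: y_m = 122.948 − y_svg.

**Shape 1** — `<polyline>` line segment, stroke `#ff8800` → score (S553, F2299). Machine vertices: (183.677,87.864) → (142.471,29.617). Open path.

**Shape 2** — `<path>` regular polygon, stroke `#ff8800` → score (S553, F2299). Machine vertices: (26.689,22.240) → (13.881,20.110) → (11.751,32.918) → (24.559,35.048) → (26.689,22.240). Closed: final G1 returns to the first vertex.

**Shape 3** — `<path>` rectangle, stroke `#ff00ff` → cut (S679, F1019). Machine vertices: (75.452,56.407) → (105.973,56.407) → (105.973,17.915) → (75.452,17.915) → (75.452,56.407). Closed: final G1 returns to the first vertex.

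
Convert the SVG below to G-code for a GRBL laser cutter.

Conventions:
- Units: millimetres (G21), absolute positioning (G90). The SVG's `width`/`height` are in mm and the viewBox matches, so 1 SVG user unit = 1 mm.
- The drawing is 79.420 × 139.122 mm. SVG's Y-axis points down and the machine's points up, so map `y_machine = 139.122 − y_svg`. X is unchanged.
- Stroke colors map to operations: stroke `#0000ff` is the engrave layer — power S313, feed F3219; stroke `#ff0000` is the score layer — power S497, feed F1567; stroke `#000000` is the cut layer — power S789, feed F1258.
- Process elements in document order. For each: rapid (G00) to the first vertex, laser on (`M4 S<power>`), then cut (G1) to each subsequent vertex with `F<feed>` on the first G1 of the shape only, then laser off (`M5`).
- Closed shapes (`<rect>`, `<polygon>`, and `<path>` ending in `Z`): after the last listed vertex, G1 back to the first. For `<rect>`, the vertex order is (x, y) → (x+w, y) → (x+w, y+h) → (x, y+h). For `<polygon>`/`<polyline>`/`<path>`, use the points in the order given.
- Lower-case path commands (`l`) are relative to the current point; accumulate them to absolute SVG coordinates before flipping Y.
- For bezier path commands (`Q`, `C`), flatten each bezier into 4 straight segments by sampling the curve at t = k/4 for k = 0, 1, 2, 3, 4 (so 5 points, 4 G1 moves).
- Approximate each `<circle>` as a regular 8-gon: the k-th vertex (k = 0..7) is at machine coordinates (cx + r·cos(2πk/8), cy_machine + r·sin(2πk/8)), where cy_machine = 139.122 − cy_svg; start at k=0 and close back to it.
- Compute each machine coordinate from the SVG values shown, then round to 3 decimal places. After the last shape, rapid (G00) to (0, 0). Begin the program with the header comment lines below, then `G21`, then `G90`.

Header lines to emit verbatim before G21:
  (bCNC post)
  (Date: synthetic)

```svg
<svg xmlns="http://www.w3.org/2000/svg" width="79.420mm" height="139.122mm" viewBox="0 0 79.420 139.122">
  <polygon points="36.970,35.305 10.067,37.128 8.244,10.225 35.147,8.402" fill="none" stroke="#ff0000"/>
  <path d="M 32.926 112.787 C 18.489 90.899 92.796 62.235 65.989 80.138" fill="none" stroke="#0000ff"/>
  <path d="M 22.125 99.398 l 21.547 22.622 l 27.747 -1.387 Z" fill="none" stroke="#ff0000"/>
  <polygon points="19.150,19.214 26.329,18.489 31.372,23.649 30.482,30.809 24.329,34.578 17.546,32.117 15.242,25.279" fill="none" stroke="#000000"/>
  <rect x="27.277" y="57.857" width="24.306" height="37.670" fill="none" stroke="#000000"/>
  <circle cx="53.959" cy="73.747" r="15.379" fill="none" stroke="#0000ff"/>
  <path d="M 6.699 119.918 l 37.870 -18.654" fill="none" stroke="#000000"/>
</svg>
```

(bCNC post)
(Date: synthetic)
G21
G90
G00 X36.970 Y103.817
M4 S497
G1 X10.067 Y101.994 F1567
G1 X8.244 Y128.897
G1 X35.147 Y130.720
G1 X36.970 Y103.817
M5
G00 X32.926 Y26.335
M4 S313
G1 X35.771 Y43.188 F3219
G1 X54.096 Y57.581
G1 X70.102 Y64.513
G1 X65.989 Y58.984
M5
G00 X22.125 Y39.724
M4 S497
G1 X43.672 Y17.102 F1567
G1 X71.419 Y18.489
G1 X22.125 Y39.724
M5
G00 X19.150 Y119.908
M4 S789
G1 X26.329 Y120.633 F1258
G1 X31.372 Y115.473
G1 X30.482 Y108.313
G1 X24.329 Y104.544
G1 X17.546 Y107.005
G1 X15.242 Y113.843
G1 X19.150 Y119.908
M5
G00 X27.277 Y81.265
M4 S789
G1 X51.583 Y81.265 F1258
G1 X51.583 Y43.595
G1 X27.277 Y43.595
G1 X27.277 Y81.265
M5
G00 X69.338 Y65.375
M4 S313
G1 X64.834 Y76.250 F3219
G1 X53.959 Y80.754
G1 X43.084 Y76.250
G1 X38.580 Y65.375
G1 X43.084 Y54.500
G1 X53.959 Y49.996
G1 X64.834 Y54.500
G1 X69.338 Y65.375
M5
G00 X6.699 Y19.204
M4 S789
G1 X44.569 Y37.858 F1258
M5
G00 X0.000 Y0.000

1 u = 1 mm; y_m = 139.122 − y.

[1] `<polygon>` regular polygon, #ff0000→score S497 F1567: (36.970,103.817) → (10.067,101.994) → (8.244,128.897) → (35.147,130.720) → (36.970,103.817) (closed)

[2] `<path>` cubic bezier, #0000ff→engrave S313 F3219: (32.926,26.335) → (35.771,43.188) → (54.096,57.581) → (70.102,64.513) → (65.989,58.984)

[3] `<path>` closed polygon, #ff0000→score S497 F1567: (22.125,39.724) → (43.672,17.102) → (71.419,18.489) → (22.125,39.724) (closed)

[4] `<polygon>` regular polygon, #000000→cut S789 F1258: (19.150,119.908) → (26.329,120.633) → (31.372,115.473) → (30.482,108.313) → (24.329,104.544) → (17.546,107.005) → (15.242,113.843) → (19.150,119.908) (closed)

[5] `<rect>` rectangle, #000000→cut S789 F1258: (27.277,81.265) → (51.583,81.265) → (51.583,43.595) → (27.277,43.595) → (27.277,81.265) (closed)

[6] `<circle>` circle, #0000ff→engrave S313 F3219: (69.338,65.375) → (64.834,76.250) → (53.959,80.754) → (43.084,76.250) → (38.580,65.375) → (43.084,54.500) → (53.959,49.996) → (64.834,54.500) → (69.338,65.375) (closed)

[7] `<path>` line segment, #000000→cut S789 F1258: (6.699,19.204) → (44.569,37.858)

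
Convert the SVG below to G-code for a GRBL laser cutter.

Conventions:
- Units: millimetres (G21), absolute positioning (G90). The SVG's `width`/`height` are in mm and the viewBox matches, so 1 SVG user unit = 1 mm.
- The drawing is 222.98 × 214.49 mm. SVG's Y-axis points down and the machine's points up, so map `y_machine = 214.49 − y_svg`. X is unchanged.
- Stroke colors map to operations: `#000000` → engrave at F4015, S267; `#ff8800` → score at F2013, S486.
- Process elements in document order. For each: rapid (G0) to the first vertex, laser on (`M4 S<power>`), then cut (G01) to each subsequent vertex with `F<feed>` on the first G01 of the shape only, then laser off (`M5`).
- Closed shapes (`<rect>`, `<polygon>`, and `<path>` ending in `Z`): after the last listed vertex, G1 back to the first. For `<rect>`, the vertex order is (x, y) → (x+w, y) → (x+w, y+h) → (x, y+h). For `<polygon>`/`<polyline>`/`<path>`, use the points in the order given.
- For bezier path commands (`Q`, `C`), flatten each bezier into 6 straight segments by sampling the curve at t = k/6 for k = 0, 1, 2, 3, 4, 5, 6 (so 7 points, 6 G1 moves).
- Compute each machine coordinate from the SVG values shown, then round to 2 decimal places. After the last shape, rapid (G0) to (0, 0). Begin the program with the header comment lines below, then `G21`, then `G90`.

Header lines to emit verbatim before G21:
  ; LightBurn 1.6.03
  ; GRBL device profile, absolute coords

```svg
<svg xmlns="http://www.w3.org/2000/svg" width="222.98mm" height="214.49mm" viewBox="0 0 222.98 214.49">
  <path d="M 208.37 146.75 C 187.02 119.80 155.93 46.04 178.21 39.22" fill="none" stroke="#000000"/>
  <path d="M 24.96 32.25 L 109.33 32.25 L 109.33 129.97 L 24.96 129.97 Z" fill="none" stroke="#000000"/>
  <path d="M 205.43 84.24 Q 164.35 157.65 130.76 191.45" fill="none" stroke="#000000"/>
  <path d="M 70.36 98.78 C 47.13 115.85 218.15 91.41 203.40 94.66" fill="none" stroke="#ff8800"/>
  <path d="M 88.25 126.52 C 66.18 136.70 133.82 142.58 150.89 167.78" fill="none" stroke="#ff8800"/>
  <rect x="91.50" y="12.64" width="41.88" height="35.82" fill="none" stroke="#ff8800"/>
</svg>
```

; LightBurn 1.6.03
; GRBL device profile, absolute coords
G21
G90
G0 X208.37 Y67.74
M4 S267
G01 X197.18 Y84.59 F4015
G01 X186.11 Y106.08
G01 X176.93 Y129.05
G01 X171.38 Y150.35
G01 X171.23 Y166.81
G01 X178.21 Y175.27
M5
G0 X24.96 Y182.24
M4 S267
G01 X109.33 Y182.24 F4015
G01 X109.33 Y84.52
G01 X24.96 Y84.52
G01 X24.96 Y182.24
M5
G0 X205.43 Y130.25
M4 S267
G01 X191.94 Y106.88 F4015
G01 X178.88 Y85.71
G01 X166.22 Y66.74
G01 X153.99 Y49.97
G01 X142.16 Y35.41
G01 X130.76 Y23.04
M5
G0 X70.36 Y115.71
M4 S486
G01 X73.17 Y110.31 F2013
G01 X97.81 Y109.91
G01 X133.70 Y112.59
G01 X170.30 Y116.41
G01 X197.05 Y119.47
G01 X203.40 Y119.83
M5
G0 X88.25 Y87.97
M4 S486
G01 X84.04 Y83.13 F2013
G01 X90.89 Y78.35
G01 X104.89 Y72.97
G01 X122.16 Y66.34
G01 X138.79 Y57.81
G01 X150.89 Y46.71
M5
G0 X91.50 Y201.85
M4 S486
G01 X133.38 Y201.85 F2013
G01 X133.38 Y166.03
G01 X91.50 Y166.03
G01 X91.50 Y201.85
M5
G0 X0.00 Y0.00

viewBox `0 0 222.98 214.49` with mm width/height → 1 unit = 1 mm. Flip: y_m = 214.49 − y_svg.

**Shape 1** — `<path>` cubic bezier, stroke `#000000` → engrave (S267, F4015). Control points (SVG): P0=(208.37,146.75), P1=(187.02,119.80), P2=(155.93,46.04), P3=(178.21,39.22); sampled at t=k/6. Machine vertices: (208.37,67.74) → (197.18,84.59) → (186.11,106.08) → (176.93,129.05) → (171.38,150.35) → (171.23,166.81) → (178.21,175.27). Open path.

**Shape 2** — `<path>` rectangle, stroke `#000000` → engrave (S267, F4015). Machine vertices: (24.96,182.24) → (109.33,182.24) → (109.33,84.52) → (24.96,84.52) → (24.96,182.24). Closed: final G1 returns to the first vertex.

**Shape 3** — `<path>` quadratic bezier, stroke `#000000` → engrave (S267, F4015). Control points (SVG): P0=(205.43,84.24), P1=(164.35,157.65), P2=(130.76,191.45); sampled at t=k/6. Machine vertices: (205.43,130.25) → (191.94,106.88) → (178.88,85.71) → (166.22,66.74) → (153.99,49.97) → (142.16,35.41) → (130.76,23.04). Open path.

**Shape 4** — `<path>` cubic bezier, stroke `#ff8800` → score (S486, F2013). Control points (SVG): P0=(70.36,98.78), P1=(47.13,115.85), P2=(218.15,91.41), P3=(203.40,94.66); sampled at t=k/6. Machine vertices: (70.36,115.71) → (73.17,110.31) → (97.81,109.91) → (133.70,112.59) → (170.30,116.41) → (197.05,119.47) → (203.40,119.83). Open path.

**Shape 5** — `<path>` cubic bezier, stroke `#ff8800` → score (S486, F2013). Control points (SVG): P0=(88.25,126.52), P1=(66.18,136.70), P2=(133.82,142.58), P3=(150.89,167.78); sampled at t=k/6. Machine vertices: (88.25,87.97) → (84.04,83.13) → (90.89,78.35) → (104.89,72.97) → (122.16,66.34) → (138.79,57.81) → (150.89,46.71). Open path.

**Shape 6** — `<rect>` rectangle, stroke `#ff8800` → score (S486, F2013). Machine vertices: (91.50,201.85) → (133.38,201.85) → (133.38,166.03) → (91.50,166.03) → (91.50,201.85). Closed: final G1 returns to the first vertex.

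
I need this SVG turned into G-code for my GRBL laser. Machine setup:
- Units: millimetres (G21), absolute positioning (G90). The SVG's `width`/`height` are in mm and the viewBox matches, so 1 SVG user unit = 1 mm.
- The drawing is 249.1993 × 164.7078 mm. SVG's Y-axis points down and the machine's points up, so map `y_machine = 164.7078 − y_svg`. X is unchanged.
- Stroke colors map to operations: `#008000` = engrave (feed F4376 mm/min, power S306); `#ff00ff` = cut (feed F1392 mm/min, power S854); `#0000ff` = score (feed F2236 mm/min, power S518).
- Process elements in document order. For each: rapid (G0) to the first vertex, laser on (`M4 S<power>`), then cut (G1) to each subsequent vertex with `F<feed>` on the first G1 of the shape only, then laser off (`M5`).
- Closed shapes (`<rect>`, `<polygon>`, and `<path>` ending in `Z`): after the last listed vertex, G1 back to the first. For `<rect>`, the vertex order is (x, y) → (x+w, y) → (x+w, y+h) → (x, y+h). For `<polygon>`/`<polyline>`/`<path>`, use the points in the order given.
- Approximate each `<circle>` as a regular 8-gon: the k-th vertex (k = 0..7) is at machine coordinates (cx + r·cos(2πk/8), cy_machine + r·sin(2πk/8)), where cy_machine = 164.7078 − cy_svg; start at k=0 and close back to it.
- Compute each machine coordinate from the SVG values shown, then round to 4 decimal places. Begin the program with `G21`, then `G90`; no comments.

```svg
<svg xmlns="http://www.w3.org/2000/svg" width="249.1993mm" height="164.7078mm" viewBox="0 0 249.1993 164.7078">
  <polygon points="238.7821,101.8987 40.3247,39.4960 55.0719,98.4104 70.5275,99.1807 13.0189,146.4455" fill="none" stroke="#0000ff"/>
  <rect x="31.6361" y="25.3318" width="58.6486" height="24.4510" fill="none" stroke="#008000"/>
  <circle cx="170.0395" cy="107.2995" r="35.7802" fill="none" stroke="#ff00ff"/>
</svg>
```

viewBox `0 0 249.1993 164.7078` with mm width/height → 1 unit = 1 mm. Flip: y_m = 164.7078 − y_svg.

**Shape 1** — `<polygon>` closed polygon, stroke `#0000ff` → score (S518, F2236). Machine vertices: (238.7821,62.8091) → (40.3247,125.2118) → (55.0719,66.2974) → (70.5275,65.5271) → (13.0189,18.2623) → (238.7821,62.8091). Closed: final G1 returns to the first vertex.

**Shape 2** — `<rect>` rectangle, stroke `#008000` → engrave (S306, F4376). Machine vertices: (31.6361,139.3760) → (90.2847,139.3760) → (90.2847,114.9250) → (31.6361,114.9250) → (31.6361,139.3760). Closed: final G1 returns to the first vertex.

**Shape 3** — `<circle>` circle, stroke `#ff00ff` → cut (S854, F1392). Machine vertices: (205.8197,57.4083) → (195.3399,82.7087) → (170.0395,93.1885) → (144.7391,82.7087) → (134.2593,57.4083) → (144.7391,32.1079) → (170.0395,21.6281) → (195.3399,32.1079) → (205.8197,57.4083). Closed: final G1 returns to the first vertex.

G21
G90
G0 X238.7821 Y62.8091
M4 S518
G1 X40.3247 Y125.2118 F2236
G1 X55.0719 Y66.2974
G1 X70.5275 Y65.5271
G1 X13.0189 Y18.2623
G1 X238.7821 Y62.8091
M5
G0 X31.6361 Y139.3760
M4 S306
G1 X90.2847 Y139.3760 F4376
G1 X90.2847 Y114.9250
G1 X31.6361 Y114.9250
G1 X31.6361 Y139.3760
M5
G0 X205.8197 Y57.4083
M4 S854
G1 X195.3399 Y82.7087 F1392
G1 X170.0395 Y93.1885
G1 X144.7391 Y82.7087
G1 X134.2593 Y57.4083
G1 X144.7391 Y32.1079
G1 X170.0395 Y21.6281
G1 X195.3399 Y32.1079
G1 X205.8197 Y57.4083
M5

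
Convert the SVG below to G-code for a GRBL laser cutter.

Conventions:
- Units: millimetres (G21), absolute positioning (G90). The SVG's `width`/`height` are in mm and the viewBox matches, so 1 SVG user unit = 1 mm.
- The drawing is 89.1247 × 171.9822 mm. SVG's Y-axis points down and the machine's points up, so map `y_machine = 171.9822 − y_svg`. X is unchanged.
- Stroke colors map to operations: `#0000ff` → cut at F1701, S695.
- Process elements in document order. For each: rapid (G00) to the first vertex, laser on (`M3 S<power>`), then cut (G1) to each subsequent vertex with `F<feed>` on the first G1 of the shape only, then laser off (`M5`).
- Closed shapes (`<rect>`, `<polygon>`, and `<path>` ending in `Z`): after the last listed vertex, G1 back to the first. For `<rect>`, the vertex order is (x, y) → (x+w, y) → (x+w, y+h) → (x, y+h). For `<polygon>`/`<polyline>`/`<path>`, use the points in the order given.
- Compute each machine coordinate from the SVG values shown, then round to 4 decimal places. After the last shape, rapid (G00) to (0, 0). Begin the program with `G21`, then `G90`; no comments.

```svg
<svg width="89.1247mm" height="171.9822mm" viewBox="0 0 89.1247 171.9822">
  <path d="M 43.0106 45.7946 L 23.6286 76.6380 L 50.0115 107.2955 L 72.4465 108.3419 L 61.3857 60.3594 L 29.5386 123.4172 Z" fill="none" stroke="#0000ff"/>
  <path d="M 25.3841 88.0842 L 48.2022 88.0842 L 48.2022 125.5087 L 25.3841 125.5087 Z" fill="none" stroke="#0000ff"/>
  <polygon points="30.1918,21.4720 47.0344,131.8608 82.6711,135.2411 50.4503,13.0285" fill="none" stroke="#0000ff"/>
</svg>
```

Since the viewBox matches the mm dimensions, user units are millimetres directly. The only transform is the Y-flip y_m = 171.9822 − y_svg.

Shape 1 is a closed polygon drawn with `<path>`. Its stroke #0000ff means cut at S695, F1701. After flipping Y the toolpath is (43.0106,126.1876) → (23.6286,95.3442) → (50.0115,64.6867) → (72.4465,63.6403) → (61.3857,111.6228) → (29.5386,48.5650) → (43.0106,126.1876), returning to the start.

Shape 2 is a rectangle drawn with `<path>`. Its stroke #0000ff means cut at S695, F1701. After flipping Y the toolpath is (25.3841,83.8980) → (48.2022,83.8980) → (48.2022,46.4735) → (25.3841,46.4735) → (25.3841,83.8980), returning to the start.

Shape 3 is a closed polygon drawn with `<polygon>`. Its stroke #0000ff means cut at S695, F1701. After flipping Y the toolpath is (30.1918,150.5102) → (47.0344,40.1214) → (82.6711,36.7411) → (50.4503,158.9537) → (30.1918,150.5102), returning to the start.

G21
G90
G00 X43.0106 Y126.1876
M3 S695
G1 X23.6286 Y95.3442 F1701
G1 X50.0115 Y64.6867
G1 X72.4465 Y63.6403
G1 X61.3857 Y111.6228
G1 X29.5386 Y48.5650
G1 X43.0106 Y126.1876
M5
G00 X25.3841 Y83.8980
M3 S695
G1 X48.2022 Y83.8980 F1701
G1 X48.2022 Y46.4735
G1 X25.3841 Y46.4735
G1 X25.3841 Y83.8980
M5
G00 X30.1918 Y150.5102
M3 S695
G1 X47.0344 Y40.1214 F1701
G1 X82.6711 Y36.7411
G1 X50.4503 Y158.9537
G1 X30.1918 Y150.5102
M5
G00 X0.0000 Y0.0000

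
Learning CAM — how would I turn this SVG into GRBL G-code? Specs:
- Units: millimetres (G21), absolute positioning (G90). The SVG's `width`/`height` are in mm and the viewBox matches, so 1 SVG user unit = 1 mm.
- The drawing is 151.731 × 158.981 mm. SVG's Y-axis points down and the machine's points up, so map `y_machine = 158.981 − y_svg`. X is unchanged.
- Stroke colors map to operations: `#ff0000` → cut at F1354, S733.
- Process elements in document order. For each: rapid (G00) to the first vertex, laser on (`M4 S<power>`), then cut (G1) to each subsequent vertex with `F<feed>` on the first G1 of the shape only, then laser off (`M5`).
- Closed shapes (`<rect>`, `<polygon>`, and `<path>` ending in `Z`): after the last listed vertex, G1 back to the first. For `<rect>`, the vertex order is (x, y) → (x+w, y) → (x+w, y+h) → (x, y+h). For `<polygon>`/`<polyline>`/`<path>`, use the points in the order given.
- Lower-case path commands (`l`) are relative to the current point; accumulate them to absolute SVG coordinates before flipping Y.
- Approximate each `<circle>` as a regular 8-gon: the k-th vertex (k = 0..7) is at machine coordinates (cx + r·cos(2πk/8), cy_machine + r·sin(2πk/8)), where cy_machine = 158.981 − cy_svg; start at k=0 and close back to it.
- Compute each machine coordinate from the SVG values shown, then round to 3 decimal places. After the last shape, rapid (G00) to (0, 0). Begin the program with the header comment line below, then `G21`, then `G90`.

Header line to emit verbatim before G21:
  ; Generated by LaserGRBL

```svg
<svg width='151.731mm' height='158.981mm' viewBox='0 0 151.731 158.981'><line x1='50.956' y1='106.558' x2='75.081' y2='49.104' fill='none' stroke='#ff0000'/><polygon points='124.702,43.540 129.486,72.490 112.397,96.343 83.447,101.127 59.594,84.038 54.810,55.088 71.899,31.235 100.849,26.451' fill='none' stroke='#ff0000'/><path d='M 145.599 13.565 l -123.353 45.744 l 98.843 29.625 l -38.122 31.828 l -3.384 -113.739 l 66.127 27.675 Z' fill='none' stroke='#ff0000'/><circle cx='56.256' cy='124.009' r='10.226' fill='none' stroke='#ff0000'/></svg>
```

1 u = 1 mm; y_m = 158.981 − y.

[1] `<line>` line segment, #ff0000→cut S733 F1354: (50.956,52.423) → (75.081,109.877)

[2] `<polygon>` regular polygon, #ff0000→cut S733 F1354: (124.702,115.441) → (129.486,86.491) → (112.397,62.638) → (83.447,57.854) → (59.594,74.943) → (54.810,103.893) → (71.899,127.746) → (100.849,132.530) → (124.702,115.441) (closed)

[3] `<path>` closed polygon, #ff0000→cut S733 F1354: (145.599,145.416) → (22.246,99.672) → (121.089,70.047) → (82.967,38.219) → (79.583,151.958) → (145.710,124.283) → (145.599,145.416) (closed)

[4] `<circle>` circle, #ff0000→cut S733 F1354: (66.482,34.972) → (63.487,42.203) → (56.256,45.198) → (49.025,42.203) → (46.030,34.972) → (49.025,27.741) → (56.256,24.746) → (63.487,27.741) → (66.482,34.972) (closed)

; Generated by LaserGRBL
G21
G90
G00 X50.956 Y52.423
M4 S733
G1 X75.081 Y109.877 F1354
M5
G00 X124.702 Y115.441
M4 S733
G1 X129.486 Y86.491 F1354
G1 X112.397 Y62.638
G1 X83.447 Y57.854
G1 X59.594 Y74.943
G1 X54.810 Y103.893
G1 X71.899 Y127.746
G1 X100.849 Y132.530
G1 X124.702 Y115.441
M5
G00 X145.599 Y145.416
M4 S733
G1 X22.246 Y99.672 F1354
G1 X121.089 Y70.047
G1 X82.967 Y38.219
G1 X79.583 Y151.958
G1 X145.710 Y124.283
G1 X145.599 Y145.416
M5
G00 X66.482 Y34.972
M4 S733
G1 X63.487 Y42.203 F1354
G1 X56.256 Y45.198
G1 X49.025 Y42.203
G1 X46.030 Y34.972
G1 X49.025 Y27.741
G1 X56.256 Y24.746
G1 X63.487 Y27.741
G1 X66.482 Y34.972
M5
G00 X0.000 Y0.000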